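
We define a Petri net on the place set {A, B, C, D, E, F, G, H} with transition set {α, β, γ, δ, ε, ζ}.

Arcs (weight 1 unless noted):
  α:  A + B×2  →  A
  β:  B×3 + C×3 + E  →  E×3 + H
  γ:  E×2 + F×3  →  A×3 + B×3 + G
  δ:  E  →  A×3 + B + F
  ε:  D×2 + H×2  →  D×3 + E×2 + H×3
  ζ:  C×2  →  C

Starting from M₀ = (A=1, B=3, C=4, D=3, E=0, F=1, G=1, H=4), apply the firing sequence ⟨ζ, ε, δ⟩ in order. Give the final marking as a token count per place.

step 1: fire ζ:  (A=1, B=3, C=4, D=3, E=0, F=1, G=1, H=4) → (A=1, B=3, C=3, D=3, E=0, F=1, G=1, H=4)
step 2: fire ε:  (A=1, B=3, C=3, D=3, E=0, F=1, G=1, H=4) → (A=1, B=3, C=3, D=4, E=2, F=1, G=1, H=5)
step 3: fire δ:  (A=1, B=3, C=3, D=4, E=2, F=1, G=1, H=5) → (A=4, B=4, C=3, D=4, E=1, F=2, G=1, H=5)

(A=4, B=4, C=3, D=4, E=1, F=2, G=1, H=5)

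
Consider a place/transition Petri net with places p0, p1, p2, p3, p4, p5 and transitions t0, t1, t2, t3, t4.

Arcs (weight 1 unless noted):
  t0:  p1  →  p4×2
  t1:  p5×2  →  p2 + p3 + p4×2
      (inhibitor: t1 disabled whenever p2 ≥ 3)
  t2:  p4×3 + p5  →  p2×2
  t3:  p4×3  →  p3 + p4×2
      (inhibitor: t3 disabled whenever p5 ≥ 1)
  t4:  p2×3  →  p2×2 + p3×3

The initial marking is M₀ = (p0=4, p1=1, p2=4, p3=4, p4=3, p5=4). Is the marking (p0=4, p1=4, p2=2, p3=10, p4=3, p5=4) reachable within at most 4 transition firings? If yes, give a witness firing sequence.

depth 0: 1 marking
depth 1: 4 markings reached so far
depth 2: 8 markings reached so far
depth 3: 12 markings reached so far
depth 4: 17 markings reached so far
target is not among the 17 markings reachable within 4 steps

NO — not reachable within 4 firings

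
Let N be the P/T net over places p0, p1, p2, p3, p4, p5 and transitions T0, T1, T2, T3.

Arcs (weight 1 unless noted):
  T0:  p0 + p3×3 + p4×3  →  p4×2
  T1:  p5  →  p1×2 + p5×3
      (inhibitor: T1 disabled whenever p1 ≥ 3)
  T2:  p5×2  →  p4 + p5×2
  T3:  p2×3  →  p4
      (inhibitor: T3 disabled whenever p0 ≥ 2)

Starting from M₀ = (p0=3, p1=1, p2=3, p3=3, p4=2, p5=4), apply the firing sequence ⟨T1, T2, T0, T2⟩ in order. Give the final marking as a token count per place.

step 1: fire T1:  (p0=3, p1=1, p2=3, p3=3, p4=2, p5=4) → (p0=3, p1=3, p2=3, p3=3, p4=2, p5=6)
step 2: fire T2:  (p0=3, p1=3, p2=3, p3=3, p4=2, p5=6) → (p0=3, p1=3, p2=3, p3=3, p4=3, p5=6)
step 3: fire T0:  (p0=3, p1=3, p2=3, p3=3, p4=3, p5=6) → (p0=2, p1=3, p2=3, p3=0, p4=2, p5=6)
step 4: fire T2:  (p0=2, p1=3, p2=3, p3=0, p4=2, p5=6) → (p0=2, p1=3, p2=3, p3=0, p4=3, p5=6)

(p0=2, p1=3, p2=3, p3=0, p4=3, p5=6)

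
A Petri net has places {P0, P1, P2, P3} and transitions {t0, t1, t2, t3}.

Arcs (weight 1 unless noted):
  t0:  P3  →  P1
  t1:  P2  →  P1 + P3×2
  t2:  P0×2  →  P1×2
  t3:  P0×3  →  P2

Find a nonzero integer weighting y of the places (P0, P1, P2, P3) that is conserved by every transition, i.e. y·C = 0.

y = (P0:1, P1:1, P2:3, P3:1)

Incidence matrix C (rows=places, cols=transitions):
       t0   t1   t2   t3
   P0   0    0   -2   -3
   P1   1    1    2    0
   P2   0   -1    0    1
   P3  -1    2    0    0

Candidate y = [1, 1, 3, 1]; check y·C column-wise:
  col t0: 1·0 + 1·1 + 3·0 + 1·-1 = 0
  col t1: 1·0 + 1·1 + 3·-1 + 1·2 = 0
  col t2: 1·-2 + 1·2 + 3·0 + 1·0 = 0
  col t3: 1·-3 + 1·0 + 3·1 + 1·0 = 0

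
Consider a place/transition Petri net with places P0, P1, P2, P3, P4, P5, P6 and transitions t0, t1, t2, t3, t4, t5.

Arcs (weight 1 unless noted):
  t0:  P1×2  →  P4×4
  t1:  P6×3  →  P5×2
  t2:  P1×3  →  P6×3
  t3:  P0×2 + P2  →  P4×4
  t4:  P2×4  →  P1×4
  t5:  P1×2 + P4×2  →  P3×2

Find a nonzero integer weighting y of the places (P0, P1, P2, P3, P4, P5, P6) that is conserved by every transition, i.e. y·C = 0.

y = (P0:1, P1:2, P2:2, P3:3, P4:1, P5:3, P6:2)

Incidence matrix C (rows=places, cols=transitions):
       t0   t1   t2   t3   t4   t5
   P0   0    0    0   -2    0    0
   P1  -2    0   -3    0    4   -2
   P2   0    0    0   -1   -4    0
   P3   0    0    0    0    0    2
   P4   4    0    0    4    0   -2
   P5   0    2    0    0    0    0
   P6   0   -3    3    0    0    0

Candidate y = [1, 2, 2, 3, 1, 3, 2]; check y·C column-wise:
  col t0: 1·0 + 2·-2 + 2·0 + 3·0 + 1·4 + 3·0 + 2·0 = 0
  col t1: 1·0 + 2·0 + 2·0 + 3·0 + 1·0 + 3·2 + 2·-3 = 0
  col t2: 1·0 + 2·-3 + 2·0 + 3·0 + 1·0 + 3·0 + 2·3 = 0
  col t3: 1·-2 + 2·0 + 2·-1 + 3·0 + 1·4 + 3·0 + 2·0 = 0
  col t4: 1·0 + 2·4 + 2·-4 + 3·0 + 1·0 + 3·0 + 2·0 = 0
  col t5: 1·0 + 2·-2 + 2·0 + 3·2 + 1·-2 + 3·0 + 2·0 = 0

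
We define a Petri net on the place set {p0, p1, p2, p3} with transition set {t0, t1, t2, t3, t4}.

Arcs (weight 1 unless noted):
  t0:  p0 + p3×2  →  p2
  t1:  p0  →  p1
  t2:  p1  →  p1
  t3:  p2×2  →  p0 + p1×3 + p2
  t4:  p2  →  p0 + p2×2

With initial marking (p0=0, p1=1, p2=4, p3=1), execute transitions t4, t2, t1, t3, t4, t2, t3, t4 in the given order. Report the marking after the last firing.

(p0=4, p1=8, p2=5, p3=1)

step 1: fire t4:  (p0=0, p1=1, p2=4, p3=1) → (p0=1, p1=1, p2=5, p3=1)
step 2: fire t2:  (p0=1, p1=1, p2=5, p3=1) → (p0=1, p1=1, p2=5, p3=1)
step 3: fire t1:  (p0=1, p1=1, p2=5, p3=1) → (p0=0, p1=2, p2=5, p3=1)
step 4: fire t3:  (p0=0, p1=2, p2=5, p3=1) → (p0=1, p1=5, p2=4, p3=1)
step 5: fire t4:  (p0=1, p1=5, p2=4, p3=1) → (p0=2, p1=5, p2=5, p3=1)
step 6: fire t2:  (p0=2, p1=5, p2=5, p3=1) → (p0=2, p1=5, p2=5, p3=1)
step 7: fire t3:  (p0=2, p1=5, p2=5, p3=1) → (p0=3, p1=8, p2=4, p3=1)
step 8: fire t4:  (p0=3, p1=8, p2=4, p3=1) → (p0=4, p1=8, p2=5, p3=1)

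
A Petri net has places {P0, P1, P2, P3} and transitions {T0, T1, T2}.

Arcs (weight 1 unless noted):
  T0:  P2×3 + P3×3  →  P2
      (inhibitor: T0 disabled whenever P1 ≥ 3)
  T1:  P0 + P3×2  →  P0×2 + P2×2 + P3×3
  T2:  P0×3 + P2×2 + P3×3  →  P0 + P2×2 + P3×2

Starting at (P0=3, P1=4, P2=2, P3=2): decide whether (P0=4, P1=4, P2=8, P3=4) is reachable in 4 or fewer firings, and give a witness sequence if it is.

step 1: fire T1:  (P0=3, P1=4, P2=2, P3=2) → (P0=4, P1=4, P2=4, P3=3)
step 2: fire T1:  (P0=4, P1=4, P2=4, P3=3) → (P0=5, P1=4, P2=6, P3=4)
step 3: fire T1:  (P0=5, P1=4, P2=6, P3=4) → (P0=6, P1=4, P2=8, P3=5)
step 4: fire T2:  (P0=6, P1=4, P2=8, P3=5) → (P0=4, P1=4, P2=8, P3=4)

YES — reachable via ⟨T1, T1, T1, T2⟩ (4 firings)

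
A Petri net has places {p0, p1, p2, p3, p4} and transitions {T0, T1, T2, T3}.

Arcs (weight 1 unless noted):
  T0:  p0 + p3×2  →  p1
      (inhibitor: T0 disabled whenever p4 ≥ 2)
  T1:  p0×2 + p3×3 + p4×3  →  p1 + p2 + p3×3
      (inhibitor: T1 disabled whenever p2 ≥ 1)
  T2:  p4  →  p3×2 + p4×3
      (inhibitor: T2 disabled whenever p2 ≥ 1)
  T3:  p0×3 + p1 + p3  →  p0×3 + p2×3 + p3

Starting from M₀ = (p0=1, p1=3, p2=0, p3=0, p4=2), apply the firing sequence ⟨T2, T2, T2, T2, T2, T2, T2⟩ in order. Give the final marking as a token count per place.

(p0=1, p1=3, p2=0, p3=14, p4=16)

step 1: fire T2:  (p0=1, p1=3, p2=0, p3=0, p4=2) → (p0=1, p1=3, p2=0, p3=2, p4=4)
step 2: fire T2:  (p0=1, p1=3, p2=0, p3=2, p4=4) → (p0=1, p1=3, p2=0, p3=4, p4=6)
step 3: fire T2:  (p0=1, p1=3, p2=0, p3=4, p4=6) → (p0=1, p1=3, p2=0, p3=6, p4=8)
step 4: fire T2:  (p0=1, p1=3, p2=0, p3=6, p4=8) → (p0=1, p1=3, p2=0, p3=8, p4=10)
step 5: fire T2:  (p0=1, p1=3, p2=0, p3=8, p4=10) → (p0=1, p1=3, p2=0, p3=10, p4=12)
step 6: fire T2:  (p0=1, p1=3, p2=0, p3=10, p4=12) → (p0=1, p1=3, p2=0, p3=12, p4=14)
step 7: fire T2:  (p0=1, p1=3, p2=0, p3=12, p4=14) → (p0=1, p1=3, p2=0, p3=14, p4=16)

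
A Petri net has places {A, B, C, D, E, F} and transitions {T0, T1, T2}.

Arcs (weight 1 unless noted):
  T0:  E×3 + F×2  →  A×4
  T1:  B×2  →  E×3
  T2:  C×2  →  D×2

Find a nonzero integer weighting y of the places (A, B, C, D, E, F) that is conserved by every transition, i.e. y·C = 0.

y = (A:0, B:0, C:1, D:1, E:0, F:0)

Incidence matrix C (rows=places, cols=transitions):
       T0   T1   T2
    A   4    0    0
    B   0   -2    0
    C   0    0   -2
    D   0    0    2
    E  -3    3    0
    F  -2    0    0

Candidate y = [0, 0, 1, 1, 0, 0]; check y·C column-wise:
  col T0: 0·4 + 1·0 + 1·0 + 0·-3 + 0·-2 = 0
  col T1: 0·-2 + 1·0 + 1·0 + 0·3 = 0
  col T2: 1·-2 + 1·2 = 0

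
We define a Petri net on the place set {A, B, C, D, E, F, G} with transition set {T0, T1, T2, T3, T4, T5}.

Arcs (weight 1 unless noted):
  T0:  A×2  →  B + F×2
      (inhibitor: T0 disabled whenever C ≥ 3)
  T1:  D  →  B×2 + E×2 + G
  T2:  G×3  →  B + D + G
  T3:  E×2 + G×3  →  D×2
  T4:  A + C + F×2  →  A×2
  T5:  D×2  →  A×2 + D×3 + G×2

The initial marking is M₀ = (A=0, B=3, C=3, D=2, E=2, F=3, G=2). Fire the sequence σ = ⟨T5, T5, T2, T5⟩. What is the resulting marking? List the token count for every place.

(A=6, B=4, C=3, D=6, E=2, F=3, G=6)

step 1: fire T5:  (A=0, B=3, C=3, D=2, E=2, F=3, G=2) → (A=2, B=3, C=3, D=3, E=2, F=3, G=4)
step 2: fire T5:  (A=2, B=3, C=3, D=3, E=2, F=3, G=4) → (A=4, B=3, C=3, D=4, E=2, F=3, G=6)
step 3: fire T2:  (A=4, B=3, C=3, D=4, E=2, F=3, G=6) → (A=4, B=4, C=3, D=5, E=2, F=3, G=4)
step 4: fire T5:  (A=4, B=4, C=3, D=5, E=2, F=3, G=4) → (A=6, B=4, C=3, D=6, E=2, F=3, G=6)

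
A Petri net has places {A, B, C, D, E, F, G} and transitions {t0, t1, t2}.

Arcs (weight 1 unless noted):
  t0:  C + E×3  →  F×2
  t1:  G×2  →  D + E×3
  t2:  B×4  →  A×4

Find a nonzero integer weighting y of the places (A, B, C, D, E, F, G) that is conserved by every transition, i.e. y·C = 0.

y = (A:1, B:1, C:0, D:0, E:0, F:0, G:0)

Incidence matrix C (rows=places, cols=transitions):
       t0   t1   t2
    A   0    0    4
    B   0    0   -4
    C  -1    0    0
    D   0    1    0
    E  -3    3    0
    F   2    0    0
    G   0   -2    0

Candidate y = [1, 1, 0, 0, 0, 0, 0]; check y·C column-wise:
  col t0: 1·0 + 1·0 + 0·-1 + 0·-3 + 0·2 = 0
  col t1: 1·0 + 1·0 + 0·1 + 0·3 + 0·-2 = 0
  col t2: 1·4 + 1·-4 = 0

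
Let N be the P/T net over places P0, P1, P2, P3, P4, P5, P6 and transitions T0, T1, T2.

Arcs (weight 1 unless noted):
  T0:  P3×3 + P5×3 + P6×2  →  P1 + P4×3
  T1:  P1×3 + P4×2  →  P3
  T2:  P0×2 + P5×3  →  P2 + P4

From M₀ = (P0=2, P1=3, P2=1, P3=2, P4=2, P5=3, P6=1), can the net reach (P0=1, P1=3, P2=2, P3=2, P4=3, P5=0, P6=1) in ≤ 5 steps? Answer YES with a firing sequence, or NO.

NO — not reachable within 5 firings

depth 0: 1 marking
depth 1: 3 markings reached so far
depth 2: 4 markings reached so far
depth 3: 4 markings reached so far
(frontier empty at depth 3; search complete)
target is not among the 4 markings reachable within 5 steps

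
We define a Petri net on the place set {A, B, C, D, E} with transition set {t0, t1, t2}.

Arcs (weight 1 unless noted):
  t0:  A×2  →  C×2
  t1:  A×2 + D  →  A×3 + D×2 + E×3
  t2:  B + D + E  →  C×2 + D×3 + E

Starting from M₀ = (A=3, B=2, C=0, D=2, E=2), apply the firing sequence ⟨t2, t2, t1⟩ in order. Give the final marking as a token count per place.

step 1: fire t2:  (A=3, B=2, C=0, D=2, E=2) → (A=3, B=1, C=2, D=4, E=2)
step 2: fire t2:  (A=3, B=1, C=2, D=4, E=2) → (A=3, B=0, C=4, D=6, E=2)
step 3: fire t1:  (A=3, B=0, C=4, D=6, E=2) → (A=4, B=0, C=4, D=7, E=5)

(A=4, B=0, C=4, D=7, E=5)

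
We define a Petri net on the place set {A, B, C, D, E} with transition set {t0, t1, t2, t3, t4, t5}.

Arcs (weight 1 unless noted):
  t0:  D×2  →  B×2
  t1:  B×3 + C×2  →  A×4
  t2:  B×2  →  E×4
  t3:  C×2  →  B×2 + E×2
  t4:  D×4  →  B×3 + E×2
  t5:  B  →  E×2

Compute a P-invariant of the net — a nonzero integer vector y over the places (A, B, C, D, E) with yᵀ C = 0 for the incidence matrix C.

y = (A:3, B:2, C:3, D:2, E:1)

Incidence matrix C (rows=places, cols=transitions):
       t0   t1   t2   t3   t4   t5
    A   0    4    0    0    0    0
    B   2   -3   -2    2    3   -1
    C   0   -2    0   -2    0    0
    D  -2    0    0    0   -4    0
    E   0    0    4    2    2    2

Candidate y = [3, 2, 3, 2, 1]; check y·C column-wise:
  col t0: 3·0 + 2·2 + 3·0 + 2·-2 + 1·0 = 0
  col t1: 3·4 + 2·-3 + 3·-2 + 2·0 + 1·0 = 0
  col t2: 3·0 + 2·-2 + 3·0 + 2·0 + 1·4 = 0
  col t3: 3·0 + 2·2 + 3·-2 + 2·0 + 1·2 = 0
  col t4: 3·0 + 2·3 + 3·0 + 2·-4 + 1·2 = 0
  col t5: 3·0 + 2·-1 + 3·0 + 2·0 + 1·2 = 0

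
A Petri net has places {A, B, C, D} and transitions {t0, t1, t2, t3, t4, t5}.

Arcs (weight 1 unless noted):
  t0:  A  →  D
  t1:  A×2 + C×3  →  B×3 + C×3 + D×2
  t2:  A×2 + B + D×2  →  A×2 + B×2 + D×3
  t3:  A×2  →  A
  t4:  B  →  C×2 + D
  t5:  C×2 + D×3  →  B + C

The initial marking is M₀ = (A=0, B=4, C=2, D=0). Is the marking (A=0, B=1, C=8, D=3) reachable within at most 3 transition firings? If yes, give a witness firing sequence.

step 1: fire t4:  (A=0, B=4, C=2, D=0) → (A=0, B=3, C=4, D=1)
step 2: fire t4:  (A=0, B=3, C=4, D=1) → (A=0, B=2, C=6, D=2)
step 3: fire t4:  (A=0, B=2, C=6, D=2) → (A=0, B=1, C=8, D=3)

YES — reachable via ⟨t4, t4, t4⟩ (3 firings)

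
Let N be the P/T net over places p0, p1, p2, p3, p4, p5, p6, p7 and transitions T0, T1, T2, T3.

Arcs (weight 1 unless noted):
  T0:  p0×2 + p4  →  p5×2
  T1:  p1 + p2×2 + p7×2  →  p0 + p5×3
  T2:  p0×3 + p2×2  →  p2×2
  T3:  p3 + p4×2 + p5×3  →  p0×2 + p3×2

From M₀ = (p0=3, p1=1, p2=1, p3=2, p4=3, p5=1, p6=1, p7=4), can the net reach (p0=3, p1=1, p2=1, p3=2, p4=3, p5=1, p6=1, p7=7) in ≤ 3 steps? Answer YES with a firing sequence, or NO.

NO — not reachable within 3 firings

depth 0: 1 marking
depth 1: 2 markings reached so far
depth 2: 3 markings reached so far
depth 3: 3 markings reached so far
(frontier empty at depth 3; search complete)
target is not among the 3 markings reachable within 3 steps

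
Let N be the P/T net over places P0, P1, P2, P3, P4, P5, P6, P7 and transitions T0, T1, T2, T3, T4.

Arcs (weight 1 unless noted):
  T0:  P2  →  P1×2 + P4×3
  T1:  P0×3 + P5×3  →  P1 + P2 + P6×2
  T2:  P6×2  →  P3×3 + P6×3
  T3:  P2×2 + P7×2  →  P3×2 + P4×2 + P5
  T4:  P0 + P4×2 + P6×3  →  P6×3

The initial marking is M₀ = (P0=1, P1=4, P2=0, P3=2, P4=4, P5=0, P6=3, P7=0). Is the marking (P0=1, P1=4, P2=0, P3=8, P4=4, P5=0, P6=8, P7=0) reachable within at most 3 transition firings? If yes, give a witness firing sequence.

depth 0: 1 marking
depth 1: 3 markings reached so far
depth 2: 5 markings reached so far
depth 3: 7 markings reached so far
target is not among the 7 markings reachable within 3 steps

NO — not reachable within 3 firings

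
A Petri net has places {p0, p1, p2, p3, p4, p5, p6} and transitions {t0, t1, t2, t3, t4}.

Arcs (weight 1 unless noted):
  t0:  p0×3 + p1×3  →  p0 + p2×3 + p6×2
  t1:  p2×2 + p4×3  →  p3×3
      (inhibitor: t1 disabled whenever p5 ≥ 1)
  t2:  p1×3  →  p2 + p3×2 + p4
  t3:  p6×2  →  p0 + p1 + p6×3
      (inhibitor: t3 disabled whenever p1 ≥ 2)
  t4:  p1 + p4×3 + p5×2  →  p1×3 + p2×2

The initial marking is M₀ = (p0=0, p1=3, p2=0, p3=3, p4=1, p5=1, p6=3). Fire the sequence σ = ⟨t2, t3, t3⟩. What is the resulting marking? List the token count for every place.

(p0=2, p1=2, p2=1, p3=5, p4=2, p5=1, p6=5)

step 1: fire t2:  (p0=0, p1=3, p2=0, p3=3, p4=1, p5=1, p6=3) → (p0=0, p1=0, p2=1, p3=5, p4=2, p5=1, p6=3)
step 2: fire t3:  (p0=0, p1=0, p2=1, p3=5, p4=2, p5=1, p6=3) → (p0=1, p1=1, p2=1, p3=5, p4=2, p5=1, p6=4)
step 3: fire t3:  (p0=1, p1=1, p2=1, p3=5, p4=2, p5=1, p6=4) → (p0=2, p1=2, p2=1, p3=5, p4=2, p5=1, p6=5)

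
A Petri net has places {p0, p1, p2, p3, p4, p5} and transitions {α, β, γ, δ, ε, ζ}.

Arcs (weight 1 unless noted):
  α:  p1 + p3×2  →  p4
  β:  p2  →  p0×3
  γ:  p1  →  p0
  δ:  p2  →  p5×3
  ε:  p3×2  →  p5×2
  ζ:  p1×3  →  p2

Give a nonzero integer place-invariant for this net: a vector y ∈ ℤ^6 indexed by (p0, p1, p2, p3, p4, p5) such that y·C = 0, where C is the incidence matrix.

y = (p0:1, p1:1, p2:3, p3:1, p4:3, p5:1)

Incidence matrix C (rows=places, cols=transitions):
        α    β    γ    δ    ε    ζ
   p0   0    3    1    0    0    0
   p1  -1    0   -1    0    0   -3
   p2   0   -1    0   -1    0    1
   p3  -2    0    0    0   -2    0
   p4   1    0    0    0    0    0
   p5   0    0    0    3    2    0

Candidate y = [1, 1, 3, 1, 3, 1]; check y·C column-wise:
  col α: 1·0 + 1·-1 + 3·0 + 1·-2 + 3·1 + 1·0 = 0
  col β: 1·3 + 1·0 + 3·-1 + 1·0 + 3·0 + 1·0 = 0
  col γ: 1·1 + 1·-1 + 3·0 + 1·0 + 3·0 + 1·0 = 0
  col δ: 1·0 + 1·0 + 3·-1 + 1·0 + 3·0 + 1·3 = 0
  col ε: 1·0 + 1·0 + 3·0 + 1·-2 + 3·0 + 1·2 = 0
  col ζ: 1·0 + 1·-3 + 3·1 + 1·0 + 3·0 + 1·0 = 0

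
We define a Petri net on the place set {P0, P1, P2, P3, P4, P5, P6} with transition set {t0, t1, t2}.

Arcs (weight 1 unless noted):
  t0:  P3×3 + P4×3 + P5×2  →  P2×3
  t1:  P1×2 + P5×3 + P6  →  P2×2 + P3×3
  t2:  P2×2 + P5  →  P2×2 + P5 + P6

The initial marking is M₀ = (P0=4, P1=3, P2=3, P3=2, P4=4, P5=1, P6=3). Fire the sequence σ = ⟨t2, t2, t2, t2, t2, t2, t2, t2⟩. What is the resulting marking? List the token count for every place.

step 1: fire t2:  (P0=4, P1=3, P2=3, P3=2, P4=4, P5=1, P6=3) → (P0=4, P1=3, P2=3, P3=2, P4=4, P5=1, P6=4)
step 2: fire t2:  (P0=4, P1=3, P2=3, P3=2, P4=4, P5=1, P6=4) → (P0=4, P1=3, P2=3, P3=2, P4=4, P5=1, P6=5)
step 3: fire t2:  (P0=4, P1=3, P2=3, P3=2, P4=4, P5=1, P6=5) → (P0=4, P1=3, P2=3, P3=2, P4=4, P5=1, P6=6)
step 4: fire t2:  (P0=4, P1=3, P2=3, P3=2, P4=4, P5=1, P6=6) → (P0=4, P1=3, P2=3, P3=2, P4=4, P5=1, P6=7)
step 5: fire t2:  (P0=4, P1=3, P2=3, P3=2, P4=4, P5=1, P6=7) → (P0=4, P1=3, P2=3, P3=2, P4=4, P5=1, P6=8)
step 6: fire t2:  (P0=4, P1=3, P2=3, P3=2, P4=4, P5=1, P6=8) → (P0=4, P1=3, P2=3, P3=2, P4=4, P5=1, P6=9)
step 7: fire t2:  (P0=4, P1=3, P2=3, P3=2, P4=4, P5=1, P6=9) → (P0=4, P1=3, P2=3, P3=2, P4=4, P5=1, P6=10)
step 8: fire t2:  (P0=4, P1=3, P2=3, P3=2, P4=4, P5=1, P6=10) → (P0=4, P1=3, P2=3, P3=2, P4=4, P5=1, P6=11)

(P0=4, P1=3, P2=3, P3=2, P4=4, P5=1, P6=11)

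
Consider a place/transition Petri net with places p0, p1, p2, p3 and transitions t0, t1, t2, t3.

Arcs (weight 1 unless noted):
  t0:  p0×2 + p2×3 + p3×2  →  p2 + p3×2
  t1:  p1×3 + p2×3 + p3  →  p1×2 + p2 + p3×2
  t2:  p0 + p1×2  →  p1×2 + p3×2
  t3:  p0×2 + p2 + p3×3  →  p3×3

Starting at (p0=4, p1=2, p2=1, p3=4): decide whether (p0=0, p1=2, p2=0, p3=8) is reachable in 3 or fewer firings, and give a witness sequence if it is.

step 1: fire t2:  (p0=4, p1=2, p2=1, p3=4) → (p0=3, p1=2, p2=1, p3=6)
step 2: fire t2:  (p0=3, p1=2, p2=1, p3=6) → (p0=2, p1=2, p2=1, p3=8)
step 3: fire t3:  (p0=2, p1=2, p2=1, p3=8) → (p0=0, p1=2, p2=0, p3=8)

YES — reachable via ⟨t2, t2, t3⟩ (3 firings)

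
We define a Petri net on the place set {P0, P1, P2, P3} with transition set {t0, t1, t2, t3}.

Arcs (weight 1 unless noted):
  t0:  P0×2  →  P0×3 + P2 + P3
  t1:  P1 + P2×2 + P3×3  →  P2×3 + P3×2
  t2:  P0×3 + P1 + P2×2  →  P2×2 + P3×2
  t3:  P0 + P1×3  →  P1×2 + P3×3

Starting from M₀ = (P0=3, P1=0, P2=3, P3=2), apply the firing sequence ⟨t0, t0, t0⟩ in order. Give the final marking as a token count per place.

step 1: fire t0:  (P0=3, P1=0, P2=3, P3=2) → (P0=4, P1=0, P2=4, P3=3)
step 2: fire t0:  (P0=4, P1=0, P2=4, P3=3) → (P0=5, P1=0, P2=5, P3=4)
step 3: fire t0:  (P0=5, P1=0, P2=5, P3=4) → (P0=6, P1=0, P2=6, P3=5)

(P0=6, P1=0, P2=6, P3=5)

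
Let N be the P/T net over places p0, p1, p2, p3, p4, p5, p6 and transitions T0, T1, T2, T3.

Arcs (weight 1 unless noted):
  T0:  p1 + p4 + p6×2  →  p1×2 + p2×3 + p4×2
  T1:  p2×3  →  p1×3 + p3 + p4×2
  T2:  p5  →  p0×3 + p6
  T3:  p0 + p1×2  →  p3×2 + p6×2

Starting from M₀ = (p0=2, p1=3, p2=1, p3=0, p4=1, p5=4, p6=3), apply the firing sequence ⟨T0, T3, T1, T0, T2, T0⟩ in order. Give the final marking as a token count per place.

step 1: fire T0:  (p0=2, p1=3, p2=1, p3=0, p4=1, p5=4, p6=3) → (p0=2, p1=4, p2=4, p3=0, p4=2, p5=4, p6=1)
step 2: fire T3:  (p0=2, p1=4, p2=4, p3=0, p4=2, p5=4, p6=1) → (p0=1, p1=2, p2=4, p3=2, p4=2, p5=4, p6=3)
step 3: fire T1:  (p0=1, p1=2, p2=4, p3=2, p4=2, p5=4, p6=3) → (p0=1, p1=5, p2=1, p3=3, p4=4, p5=4, p6=3)
step 4: fire T0:  (p0=1, p1=5, p2=1, p3=3, p4=4, p5=4, p6=3) → (p0=1, p1=6, p2=4, p3=3, p4=5, p5=4, p6=1)
step 5: fire T2:  (p0=1, p1=6, p2=4, p3=3, p4=5, p5=4, p6=1) → (p0=4, p1=6, p2=4, p3=3, p4=5, p5=3, p6=2)
step 6: fire T0:  (p0=4, p1=6, p2=4, p3=3, p4=5, p5=3, p6=2) → (p0=4, p1=7, p2=7, p3=3, p4=6, p5=3, p6=0)

(p0=4, p1=7, p2=7, p3=3, p4=6, p5=3, p6=0)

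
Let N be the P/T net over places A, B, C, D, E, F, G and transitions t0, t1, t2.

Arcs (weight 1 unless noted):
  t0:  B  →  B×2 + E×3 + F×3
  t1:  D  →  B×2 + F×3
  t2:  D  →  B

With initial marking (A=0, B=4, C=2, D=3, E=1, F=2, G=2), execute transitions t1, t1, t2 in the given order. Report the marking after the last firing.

step 1: fire t1:  (A=0, B=4, C=2, D=3, E=1, F=2, G=2) → (A=0, B=6, C=2, D=2, E=1, F=5, G=2)
step 2: fire t1:  (A=0, B=6, C=2, D=2, E=1, F=5, G=2) → (A=0, B=8, C=2, D=1, E=1, F=8, G=2)
step 3: fire t2:  (A=0, B=8, C=2, D=1, E=1, F=8, G=2) → (A=0, B=9, C=2, D=0, E=1, F=8, G=2)

(A=0, B=9, C=2, D=0, E=1, F=8, G=2)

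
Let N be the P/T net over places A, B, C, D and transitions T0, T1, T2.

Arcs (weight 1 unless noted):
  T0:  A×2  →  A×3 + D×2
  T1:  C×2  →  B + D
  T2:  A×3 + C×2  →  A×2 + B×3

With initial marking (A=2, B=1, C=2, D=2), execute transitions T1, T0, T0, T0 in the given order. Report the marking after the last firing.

(A=5, B=2, C=0, D=9)

step 1: fire T1:  (A=2, B=1, C=2, D=2) → (A=2, B=2, C=0, D=3)
step 2: fire T0:  (A=2, B=2, C=0, D=3) → (A=3, B=2, C=0, D=5)
step 3: fire T0:  (A=3, B=2, C=0, D=5) → (A=4, B=2, C=0, D=7)
step 4: fire T0:  (A=4, B=2, C=0, D=7) → (A=5, B=2, C=0, D=9)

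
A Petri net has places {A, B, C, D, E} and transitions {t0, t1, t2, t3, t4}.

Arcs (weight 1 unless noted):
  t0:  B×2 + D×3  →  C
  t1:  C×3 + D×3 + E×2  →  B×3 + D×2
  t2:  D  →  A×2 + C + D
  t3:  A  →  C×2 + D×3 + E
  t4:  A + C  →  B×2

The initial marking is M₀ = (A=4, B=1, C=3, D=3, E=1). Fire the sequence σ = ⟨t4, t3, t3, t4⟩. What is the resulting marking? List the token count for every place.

step 1: fire t4:  (A=4, B=1, C=3, D=3, E=1) → (A=3, B=3, C=2, D=3, E=1)
step 2: fire t3:  (A=3, B=3, C=2, D=3, E=1) → (A=2, B=3, C=4, D=6, E=2)
step 3: fire t3:  (A=2, B=3, C=4, D=6, E=2) → (A=1, B=3, C=6, D=9, E=3)
step 4: fire t4:  (A=1, B=3, C=6, D=9, E=3) → (A=0, B=5, C=5, D=9, E=3)

(A=0, B=5, C=5, D=9, E=3)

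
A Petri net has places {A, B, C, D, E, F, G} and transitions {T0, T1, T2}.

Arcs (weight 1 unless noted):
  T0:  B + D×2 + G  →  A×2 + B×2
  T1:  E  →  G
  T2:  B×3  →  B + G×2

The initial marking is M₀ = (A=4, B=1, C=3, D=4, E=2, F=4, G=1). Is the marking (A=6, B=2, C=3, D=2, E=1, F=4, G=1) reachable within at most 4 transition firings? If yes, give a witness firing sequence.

YES — reachable via ⟨T0, T1⟩ (2 firings)

step 1: fire T0:  (A=4, B=1, C=3, D=4, E=2, F=4, G=1) → (A=6, B=2, C=3, D=2, E=2, F=4, G=0)
step 2: fire T1:  (A=6, B=2, C=3, D=2, E=2, F=4, G=0) → (A=6, B=2, C=3, D=2, E=1, F=4, G=1)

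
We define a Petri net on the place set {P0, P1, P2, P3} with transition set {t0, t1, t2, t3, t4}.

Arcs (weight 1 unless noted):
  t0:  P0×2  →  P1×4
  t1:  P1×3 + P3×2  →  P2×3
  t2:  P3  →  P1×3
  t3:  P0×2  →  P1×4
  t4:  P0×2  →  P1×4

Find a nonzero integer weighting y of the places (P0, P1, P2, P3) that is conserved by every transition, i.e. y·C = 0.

Incidence matrix C (rows=places, cols=transitions):
       t0   t1   t2   t3   t4
   P0  -2    0    0   -2   -2
   P1   4   -3    3    4    4
   P2   0    3    0    0    0
   P3   0   -2   -1    0    0

Candidate y = [2, 1, 3, 3]; check y·C column-wise:
  col t0: 2·-2 + 1·4 + 3·0 + 3·0 = 0
  col t1: 2·0 + 1·-3 + 3·3 + 3·-2 = 0
  col t2: 2·0 + 1·3 + 3·0 + 3·-1 = 0
  col t3: 2·-2 + 1·4 + 3·0 + 3·0 = 0
  col t4: 2·-2 + 1·4 + 3·0 + 3·0 = 0

y = (P0:2, P1:1, P2:3, P3:3)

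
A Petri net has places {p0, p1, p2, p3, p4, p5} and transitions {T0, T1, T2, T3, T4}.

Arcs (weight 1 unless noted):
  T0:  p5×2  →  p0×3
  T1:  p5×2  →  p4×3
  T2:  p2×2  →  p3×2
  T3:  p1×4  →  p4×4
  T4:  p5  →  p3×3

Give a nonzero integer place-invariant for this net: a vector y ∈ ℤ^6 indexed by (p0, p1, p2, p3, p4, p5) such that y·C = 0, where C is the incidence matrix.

Incidence matrix C (rows=places, cols=transitions):
       T0   T1   T2   T3   T4
   p0   3    0    0    0    0
   p1   0    0    0   -4    0
   p2   0    0   -2    0    0
   p3   0    0    2    0    3
   p4   0    3    0    4    0
   p5  -2   -2    0    0   -1

Candidate y = [2, 2, 1, 1, 2, 3]; check y·C column-wise:
  col T0: 2·3 + 2·0 + 1·0 + 1·0 + 2·0 + 3·-2 = 0
  col T1: 2·0 + 2·0 + 1·0 + 1·0 + 2·3 + 3·-2 = 0
  col T2: 2·0 + 2·0 + 1·-2 + 1·2 + 2·0 + 3·0 = 0
  col T3: 2·0 + 2·-4 + 1·0 + 1·0 + 2·4 + 3·0 = 0
  col T4: 2·0 + 2·0 + 1·0 + 1·3 + 2·0 + 3·-1 = 0

y = (p0:2, p1:2, p2:1, p3:1, p4:2, p5:3)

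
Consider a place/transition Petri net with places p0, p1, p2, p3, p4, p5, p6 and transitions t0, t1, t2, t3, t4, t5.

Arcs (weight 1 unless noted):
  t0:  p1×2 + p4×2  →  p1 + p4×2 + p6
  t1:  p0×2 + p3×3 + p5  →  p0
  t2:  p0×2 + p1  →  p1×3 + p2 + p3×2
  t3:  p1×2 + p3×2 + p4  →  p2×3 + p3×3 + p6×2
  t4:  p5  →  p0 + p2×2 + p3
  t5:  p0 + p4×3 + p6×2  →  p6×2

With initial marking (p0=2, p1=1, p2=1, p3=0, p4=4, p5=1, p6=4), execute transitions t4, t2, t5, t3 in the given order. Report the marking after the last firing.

step 1: fire t4:  (p0=2, p1=1, p2=1, p3=0, p4=4, p5=1, p6=4) → (p0=3, p1=1, p2=3, p3=1, p4=4, p5=0, p6=4)
step 2: fire t2:  (p0=3, p1=1, p2=3, p3=1, p4=4, p5=0, p6=4) → (p0=1, p1=3, p2=4, p3=3, p4=4, p5=0, p6=4)
step 3: fire t5:  (p0=1, p1=3, p2=4, p3=3, p4=4, p5=0, p6=4) → (p0=0, p1=3, p2=4, p3=3, p4=1, p5=0, p6=4)
step 4: fire t3:  (p0=0, p1=3, p2=4, p3=3, p4=1, p5=0, p6=4) → (p0=0, p1=1, p2=7, p3=4, p4=0, p5=0, p6=6)

(p0=0, p1=1, p2=7, p3=4, p4=0, p5=0, p6=6)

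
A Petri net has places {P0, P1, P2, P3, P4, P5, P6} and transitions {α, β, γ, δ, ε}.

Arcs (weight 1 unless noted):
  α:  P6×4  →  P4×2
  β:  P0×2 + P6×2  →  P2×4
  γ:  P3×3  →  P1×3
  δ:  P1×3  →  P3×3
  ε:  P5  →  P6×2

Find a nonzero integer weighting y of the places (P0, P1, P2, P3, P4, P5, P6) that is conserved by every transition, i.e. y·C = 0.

Incidence matrix C (rows=places, cols=transitions):
        α    β    γ    δ    ε
   P0   0   -2    0    0    0
   P1   0    0    3   -3    0
   P2   0    4    0    0    0
   P3   0    0   -3    3    0
   P4   2    0    0    0    0
   P5   0    0    0    0   -1
   P6  -4   -2    0    0    2

Candidate y = [2, 0, 1, 0, 0, 0, 0]; check y·C column-wise:
  col α: 2·0 + 1·0 + 0·2 + 0·-4 = 0
  col β: 2·-2 + 1·4 + 0·-2 = 0
  col γ: 2·0 + 0·3 + 1·0 + 0·-3 = 0
  col δ: 2·0 + 0·-3 + 1·0 + 0·3 = 0
  col ε: 2·0 + 1·0 + 0·-1 + 0·2 = 0

y = (P0:2, P1:0, P2:1, P3:0, P4:0, P5:0, P6:0)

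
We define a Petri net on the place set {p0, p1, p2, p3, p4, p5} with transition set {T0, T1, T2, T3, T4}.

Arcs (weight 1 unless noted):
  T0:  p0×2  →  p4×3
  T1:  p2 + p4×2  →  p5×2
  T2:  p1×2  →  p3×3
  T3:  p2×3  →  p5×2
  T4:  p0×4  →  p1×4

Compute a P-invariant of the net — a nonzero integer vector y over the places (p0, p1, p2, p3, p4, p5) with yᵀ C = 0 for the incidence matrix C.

y = (p0:3, p1:3, p2:2, p3:2, p4:2, p5:3)

Incidence matrix C (rows=places, cols=transitions):
       T0   T1   T2   T3   T4
   p0  -2    0    0    0   -4
   p1   0    0   -2    0    4
   p2   0   -1    0   -3    0
   p3   0    0    3    0    0
   p4   3   -2    0    0    0
   p5   0    2    0    2    0

Candidate y = [3, 3, 2, 2, 2, 3]; check y·C column-wise:
  col T0: 3·-2 + 3·0 + 2·0 + 2·0 + 2·3 + 3·0 = 0
  col T1: 3·0 + 3·0 + 2·-1 + 2·0 + 2·-2 + 3·2 = 0
  col T2: 3·0 + 3·-2 + 2·0 + 2·3 + 2·0 + 3·0 = 0
  col T3: 3·0 + 3·0 + 2·-3 + 2·0 + 2·0 + 3·2 = 0
  col T4: 3·-4 + 3·4 + 2·0 + 2·0 + 2·0 + 3·0 = 0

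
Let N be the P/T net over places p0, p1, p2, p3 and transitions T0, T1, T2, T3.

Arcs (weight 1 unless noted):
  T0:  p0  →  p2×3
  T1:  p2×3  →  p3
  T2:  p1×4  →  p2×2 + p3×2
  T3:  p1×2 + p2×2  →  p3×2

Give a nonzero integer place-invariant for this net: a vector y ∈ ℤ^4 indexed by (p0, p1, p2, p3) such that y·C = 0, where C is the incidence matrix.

Incidence matrix C (rows=places, cols=transitions):
       T0   T1   T2   T3
   p0  -1    0    0    0
   p1   0    0   -4   -2
   p2   3   -3    2   -2
   p3   0    1    2    2

Candidate y = [3, 2, 1, 3]; check y·C column-wise:
  col T0: 3·-1 + 2·0 + 1·3 + 3·0 = 0
  col T1: 3·0 + 2·0 + 1·-3 + 3·1 = 0
  col T2: 3·0 + 2·-4 + 1·2 + 3·2 = 0
  col T3: 3·0 + 2·-2 + 1·-2 + 3·2 = 0

y = (p0:3, p1:2, p2:1, p3:3)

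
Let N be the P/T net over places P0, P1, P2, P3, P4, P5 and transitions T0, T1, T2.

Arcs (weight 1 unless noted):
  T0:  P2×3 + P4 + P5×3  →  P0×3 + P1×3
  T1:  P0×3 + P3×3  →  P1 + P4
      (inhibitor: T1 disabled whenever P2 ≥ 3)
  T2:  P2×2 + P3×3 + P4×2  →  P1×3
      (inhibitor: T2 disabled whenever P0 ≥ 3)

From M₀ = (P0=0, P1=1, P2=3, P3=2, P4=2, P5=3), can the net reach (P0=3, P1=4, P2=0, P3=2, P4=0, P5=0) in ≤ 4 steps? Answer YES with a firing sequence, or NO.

NO — not reachable within 4 firings

depth 0: 1 marking
depth 1: 2 markings reached so far
depth 2: 2 markings reached so far
(frontier empty at depth 2; search complete)
target is not among the 2 markings reachable within 4 steps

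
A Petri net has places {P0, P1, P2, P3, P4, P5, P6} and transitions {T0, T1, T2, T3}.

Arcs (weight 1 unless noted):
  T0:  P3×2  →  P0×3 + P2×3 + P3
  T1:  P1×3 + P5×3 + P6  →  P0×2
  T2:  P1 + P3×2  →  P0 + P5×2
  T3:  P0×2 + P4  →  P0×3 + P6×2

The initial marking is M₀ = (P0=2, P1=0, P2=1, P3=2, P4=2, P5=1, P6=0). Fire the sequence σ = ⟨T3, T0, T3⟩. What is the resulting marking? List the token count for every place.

step 1: fire T3:  (P0=2, P1=0, P2=1, P3=2, P4=2, P5=1, P6=0) → (P0=3, P1=0, P2=1, P3=2, P4=1, P5=1, P6=2)
step 2: fire T0:  (P0=3, P1=0, P2=1, P3=2, P4=1, P5=1, P6=2) → (P0=6, P1=0, P2=4, P3=1, P4=1, P5=1, P6=2)
step 3: fire T3:  (P0=6, P1=0, P2=4, P3=1, P4=1, P5=1, P6=2) → (P0=7, P1=0, P2=4, P3=1, P4=0, P5=1, P6=4)

(P0=7, P1=0, P2=4, P3=1, P4=0, P5=1, P6=4)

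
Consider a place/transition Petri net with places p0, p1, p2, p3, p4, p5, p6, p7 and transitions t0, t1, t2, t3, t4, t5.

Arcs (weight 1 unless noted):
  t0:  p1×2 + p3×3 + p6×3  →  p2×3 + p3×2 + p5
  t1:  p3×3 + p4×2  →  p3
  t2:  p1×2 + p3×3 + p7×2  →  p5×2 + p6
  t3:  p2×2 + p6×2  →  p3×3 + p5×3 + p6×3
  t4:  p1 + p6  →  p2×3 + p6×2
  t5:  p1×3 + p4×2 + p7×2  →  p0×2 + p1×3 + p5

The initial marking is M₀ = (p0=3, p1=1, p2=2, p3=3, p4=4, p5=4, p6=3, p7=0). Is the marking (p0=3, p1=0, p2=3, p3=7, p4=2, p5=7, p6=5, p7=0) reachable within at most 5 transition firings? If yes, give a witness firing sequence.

depth 0: 1 marking
depth 1: 4 markings reached so far
depth 2: 7 markings reached so far
depth 3: 10 markings reached so far
depth 4: 12 markings reached so far
depth 5: 13 markings reached so far
target is not among the 13 markings reachable within 5 steps

NO — not reachable within 5 firings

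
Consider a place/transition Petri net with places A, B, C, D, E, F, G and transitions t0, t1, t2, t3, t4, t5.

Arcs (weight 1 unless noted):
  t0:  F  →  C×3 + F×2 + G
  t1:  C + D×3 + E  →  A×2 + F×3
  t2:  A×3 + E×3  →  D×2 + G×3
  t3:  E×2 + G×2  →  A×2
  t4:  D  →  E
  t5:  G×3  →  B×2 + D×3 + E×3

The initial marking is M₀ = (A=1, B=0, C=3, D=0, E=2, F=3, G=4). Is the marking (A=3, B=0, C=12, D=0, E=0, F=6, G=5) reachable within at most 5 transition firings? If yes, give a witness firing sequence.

step 1: fire t0:  (A=1, B=0, C=3, D=0, E=2, F=3, G=4) → (A=1, B=0, C=6, D=0, E=2, F=4, G=5)
step 2: fire t0:  (A=1, B=0, C=6, D=0, E=2, F=4, G=5) → (A=1, B=0, C=9, D=0, E=2, F=5, G=6)
step 3: fire t0:  (A=1, B=0, C=9, D=0, E=2, F=5, G=6) → (A=1, B=0, C=12, D=0, E=2, F=6, G=7)
step 4: fire t3:  (A=1, B=0, C=12, D=0, E=2, F=6, G=7) → (A=3, B=0, C=12, D=0, E=0, F=6, G=5)

YES — reachable via ⟨t0, t0, t0, t3⟩ (4 firings)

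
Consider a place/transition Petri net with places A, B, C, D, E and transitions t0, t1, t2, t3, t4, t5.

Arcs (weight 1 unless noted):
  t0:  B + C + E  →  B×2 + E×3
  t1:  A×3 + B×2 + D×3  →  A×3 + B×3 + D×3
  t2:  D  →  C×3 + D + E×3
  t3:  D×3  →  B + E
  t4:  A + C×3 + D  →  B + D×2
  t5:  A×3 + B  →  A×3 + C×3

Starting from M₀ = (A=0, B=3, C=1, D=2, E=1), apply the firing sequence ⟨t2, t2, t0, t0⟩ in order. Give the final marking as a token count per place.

(A=0, B=5, C=5, D=2, E=11)

step 1: fire t2:  (A=0, B=3, C=1, D=2, E=1) → (A=0, B=3, C=4, D=2, E=4)
step 2: fire t2:  (A=0, B=3, C=4, D=2, E=4) → (A=0, B=3, C=7, D=2, E=7)
step 3: fire t0:  (A=0, B=3, C=7, D=2, E=7) → (A=0, B=4, C=6, D=2, E=9)
step 4: fire t0:  (A=0, B=4, C=6, D=2, E=9) → (A=0, B=5, C=5, D=2, E=11)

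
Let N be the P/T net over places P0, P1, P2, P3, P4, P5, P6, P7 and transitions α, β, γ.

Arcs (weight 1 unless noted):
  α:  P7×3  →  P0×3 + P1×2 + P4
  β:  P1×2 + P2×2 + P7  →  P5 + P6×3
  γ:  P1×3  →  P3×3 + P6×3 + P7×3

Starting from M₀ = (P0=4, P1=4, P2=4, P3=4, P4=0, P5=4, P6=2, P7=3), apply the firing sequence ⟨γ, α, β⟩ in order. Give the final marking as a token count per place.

step 1: fire γ:  (P0=4, P1=4, P2=4, P3=4, P4=0, P5=4, P6=2, P7=3) → (P0=4, P1=1, P2=4, P3=7, P4=0, P5=4, P6=5, P7=6)
step 2: fire α:  (P0=4, P1=1, P2=4, P3=7, P4=0, P5=4, P6=5, P7=6) → (P0=7, P1=3, P2=4, P3=7, P4=1, P5=4, P6=5, P7=3)
step 3: fire β:  (P0=7, P1=3, P2=4, P3=7, P4=1, P5=4, P6=5, P7=3) → (P0=7, P1=1, P2=2, P3=7, P4=1, P5=5, P6=8, P7=2)

(P0=7, P1=1, P2=2, P3=7, P4=1, P5=5, P6=8, P7=2)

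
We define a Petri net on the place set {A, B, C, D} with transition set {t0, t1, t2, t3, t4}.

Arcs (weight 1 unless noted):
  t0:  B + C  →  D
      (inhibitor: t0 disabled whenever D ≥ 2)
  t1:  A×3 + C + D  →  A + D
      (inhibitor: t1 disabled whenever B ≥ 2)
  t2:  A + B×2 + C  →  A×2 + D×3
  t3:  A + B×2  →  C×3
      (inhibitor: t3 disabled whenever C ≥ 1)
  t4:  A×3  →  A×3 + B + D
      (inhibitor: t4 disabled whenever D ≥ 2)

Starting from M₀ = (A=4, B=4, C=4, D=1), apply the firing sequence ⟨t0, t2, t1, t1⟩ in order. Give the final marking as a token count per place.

step 1: fire t0:  (A=4, B=4, C=4, D=1) → (A=4, B=3, C=3, D=2)
step 2: fire t2:  (A=4, B=3, C=3, D=2) → (A=5, B=1, C=2, D=5)
step 3: fire t1:  (A=5, B=1, C=2, D=5) → (A=3, B=1, C=1, D=5)
step 4: fire t1:  (A=3, B=1, C=1, D=5) → (A=1, B=1, C=0, D=5)

(A=1, B=1, C=0, D=5)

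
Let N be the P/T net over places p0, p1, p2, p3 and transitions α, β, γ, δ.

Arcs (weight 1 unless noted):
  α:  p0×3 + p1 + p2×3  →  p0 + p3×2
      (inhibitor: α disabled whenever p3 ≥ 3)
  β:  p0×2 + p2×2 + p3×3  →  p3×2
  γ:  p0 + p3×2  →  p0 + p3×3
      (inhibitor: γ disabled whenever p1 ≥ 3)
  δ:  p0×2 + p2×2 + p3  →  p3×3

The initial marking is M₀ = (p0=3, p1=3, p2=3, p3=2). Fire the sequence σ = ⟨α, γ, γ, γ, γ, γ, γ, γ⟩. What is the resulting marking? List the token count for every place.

(p0=1, p1=2, p2=0, p3=11)

step 1: fire α:  (p0=3, p1=3, p2=3, p3=2) → (p0=1, p1=2, p2=0, p3=4)
step 2: fire γ:  (p0=1, p1=2, p2=0, p3=4) → (p0=1, p1=2, p2=0, p3=5)
step 3: fire γ:  (p0=1, p1=2, p2=0, p3=5) → (p0=1, p1=2, p2=0, p3=6)
step 4: fire γ:  (p0=1, p1=2, p2=0, p3=6) → (p0=1, p1=2, p2=0, p3=7)
step 5: fire γ:  (p0=1, p1=2, p2=0, p3=7) → (p0=1, p1=2, p2=0, p3=8)
step 6: fire γ:  (p0=1, p1=2, p2=0, p3=8) → (p0=1, p1=2, p2=0, p3=9)
step 7: fire γ:  (p0=1, p1=2, p2=0, p3=9) → (p0=1, p1=2, p2=0, p3=10)
step 8: fire γ:  (p0=1, p1=2, p2=0, p3=10) → (p0=1, p1=2, p2=0, p3=11)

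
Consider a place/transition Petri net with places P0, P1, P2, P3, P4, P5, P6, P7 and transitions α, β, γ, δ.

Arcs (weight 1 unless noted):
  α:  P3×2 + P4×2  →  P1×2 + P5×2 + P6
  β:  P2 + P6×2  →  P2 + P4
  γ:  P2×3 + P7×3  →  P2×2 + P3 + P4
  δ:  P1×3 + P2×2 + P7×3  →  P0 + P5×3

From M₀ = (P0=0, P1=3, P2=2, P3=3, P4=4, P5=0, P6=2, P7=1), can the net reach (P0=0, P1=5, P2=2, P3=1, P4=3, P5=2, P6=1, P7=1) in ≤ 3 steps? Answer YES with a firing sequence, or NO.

YES — reachable via ⟨α, β⟩ (2 firings)

step 1: fire α:  (P0=0, P1=3, P2=2, P3=3, P4=4, P5=0, P6=2, P7=1) → (P0=0, P1=5, P2=2, P3=1, P4=2, P5=2, P6=3, P7=1)
step 2: fire β:  (P0=0, P1=5, P2=2, P3=1, P4=2, P5=2, P6=3, P7=1) → (P0=0, P1=5, P2=2, P3=1, P4=3, P5=2, P6=1, P7=1)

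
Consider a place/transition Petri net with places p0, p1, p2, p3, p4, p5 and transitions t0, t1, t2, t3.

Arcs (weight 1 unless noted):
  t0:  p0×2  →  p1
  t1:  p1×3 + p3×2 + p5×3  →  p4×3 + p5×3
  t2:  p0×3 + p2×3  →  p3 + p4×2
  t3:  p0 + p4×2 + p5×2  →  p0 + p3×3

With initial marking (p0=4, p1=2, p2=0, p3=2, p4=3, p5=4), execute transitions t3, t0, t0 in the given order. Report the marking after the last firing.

step 1: fire t3:  (p0=4, p1=2, p2=0, p3=2, p4=3, p5=4) → (p0=4, p1=2, p2=0, p3=5, p4=1, p5=2)
step 2: fire t0:  (p0=4, p1=2, p2=0, p3=5, p4=1, p5=2) → (p0=2, p1=3, p2=0, p3=5, p4=1, p5=2)
step 3: fire t0:  (p0=2, p1=3, p2=0, p3=5, p4=1, p5=2) → (p0=0, p1=4, p2=0, p3=5, p4=1, p5=2)

(p0=0, p1=4, p2=0, p3=5, p4=1, p5=2)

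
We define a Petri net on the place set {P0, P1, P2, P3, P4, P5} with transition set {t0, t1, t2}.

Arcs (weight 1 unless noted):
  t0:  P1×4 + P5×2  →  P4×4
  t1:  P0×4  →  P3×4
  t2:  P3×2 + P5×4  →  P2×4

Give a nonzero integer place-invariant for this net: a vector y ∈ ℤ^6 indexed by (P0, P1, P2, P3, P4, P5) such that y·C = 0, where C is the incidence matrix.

y = (P0:2, P1:0, P2:1, P3:2, P4:0, P5:0)

Incidence matrix C (rows=places, cols=transitions):
       t0   t1   t2
   P0   0   -4    0
   P1  -4    0    0
   P2   0    0    4
   P3   0    4   -2
   P4   4    0    0
   P5  -2    0   -4

Candidate y = [2, 0, 1, 2, 0, 0]; check y·C column-wise:
  col t0: 2·0 + 0·-4 + 1·0 + 2·0 + 0·4 + 0·-2 = 0
  col t1: 2·-4 + 1·0 + 2·4 = 0
  col t2: 2·0 + 1·4 + 2·-2 + 0·-4 = 0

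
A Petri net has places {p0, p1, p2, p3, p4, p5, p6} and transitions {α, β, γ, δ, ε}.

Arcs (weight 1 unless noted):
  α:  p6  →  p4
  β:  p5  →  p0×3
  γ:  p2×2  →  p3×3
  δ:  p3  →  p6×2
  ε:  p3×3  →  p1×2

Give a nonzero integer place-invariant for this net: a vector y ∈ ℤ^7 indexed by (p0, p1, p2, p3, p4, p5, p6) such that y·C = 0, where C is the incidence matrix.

y = (p0:1, p1:0, p2:0, p3:0, p4:0, p5:3, p6:0)

Incidence matrix C (rows=places, cols=transitions):
        α    β    γ    δ    ε
   p0   0    3    0    0    0
   p1   0    0    0    0    2
   p2   0    0   -2    0    0
   p3   0    0    3   -1   -3
   p4   1    0    0    0    0
   p5   0   -1    0    0    0
   p6  -1    0    0    2    0

Candidate y = [1, 0, 0, 0, 0, 3, 0]; check y·C column-wise:
  col α: 1·0 + 0·1 + 3·0 + 0·-1 = 0
  col β: 1·3 + 3·-1 = 0
  col γ: 1·0 + 0·-2 + 0·3 + 3·0 = 0
  col δ: 1·0 + 0·-1 + 3·0 + 0·2 = 0
  col ε: 1·0 + 0·2 + 0·-3 + 3·0 = 0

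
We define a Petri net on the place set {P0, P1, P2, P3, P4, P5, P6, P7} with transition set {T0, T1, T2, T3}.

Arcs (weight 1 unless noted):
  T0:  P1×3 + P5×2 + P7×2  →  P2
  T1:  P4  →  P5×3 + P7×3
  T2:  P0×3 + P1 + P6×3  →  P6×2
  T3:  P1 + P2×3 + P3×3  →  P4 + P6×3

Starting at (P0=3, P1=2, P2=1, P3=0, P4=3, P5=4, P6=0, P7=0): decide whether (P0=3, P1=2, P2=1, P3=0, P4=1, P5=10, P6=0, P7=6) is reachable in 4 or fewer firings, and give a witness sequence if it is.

step 1: fire T1:  (P0=3, P1=2, P2=1, P3=0, P4=3, P5=4, P6=0, P7=0) → (P0=3, P1=2, P2=1, P3=0, P4=2, P5=7, P6=0, P7=3)
step 2: fire T1:  (P0=3, P1=2, P2=1, P3=0, P4=2, P5=7, P6=0, P7=3) → (P0=3, P1=2, P2=1, P3=0, P4=1, P5=10, P6=0, P7=6)

YES — reachable via ⟨T1, T1⟩ (2 firings)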